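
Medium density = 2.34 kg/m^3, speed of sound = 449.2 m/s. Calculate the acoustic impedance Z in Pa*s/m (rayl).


Given values:
  rho = 2.34 kg/m^3
  c = 449.2 m/s
Formula: Z = rho * c
Z = 2.34 * 449.2
Z = 1051.13

1051.13 rayl


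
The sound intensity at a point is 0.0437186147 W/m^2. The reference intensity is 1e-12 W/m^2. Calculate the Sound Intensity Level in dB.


Given values:
  I = 0.0437186147 W/m^2
  I_ref = 1e-12 W/m^2
Formula: SIL = 10 * log10(I / I_ref)
Compute ratio: I / I_ref = 43718614700
Compute log10: log10(43718614700) = 10.640666
Multiply: SIL = 10 * 10.640666 = 106.41

106.41 dB


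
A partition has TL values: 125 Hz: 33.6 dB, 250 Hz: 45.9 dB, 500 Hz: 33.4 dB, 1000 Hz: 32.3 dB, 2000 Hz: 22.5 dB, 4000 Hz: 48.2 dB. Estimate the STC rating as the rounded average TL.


Given TL values at each frequency:
  125 Hz: 33.6 dB
  250 Hz: 45.9 dB
  500 Hz: 33.4 dB
  1000 Hz: 32.3 dB
  2000 Hz: 22.5 dB
  4000 Hz: 48.2 dB
Formula: STC ~ round(average of TL values)
Sum = 33.6 + 45.9 + 33.4 + 32.3 + 22.5 + 48.2 = 215.9
Average = 215.9 / 6 = 35.98
Rounded: 36

36


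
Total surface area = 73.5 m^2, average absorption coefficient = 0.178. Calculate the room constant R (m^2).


Given values:
  S = 73.5 m^2, alpha = 0.178
Formula: R = S * alpha / (1 - alpha)
Numerator: 73.5 * 0.178 = 13.083
Denominator: 1 - 0.178 = 0.822
R = 13.083 / 0.822 = 15.92

15.92 m^2


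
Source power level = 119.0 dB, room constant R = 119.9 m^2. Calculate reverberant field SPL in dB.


Given values:
  Lw = 119.0 dB, R = 119.9 m^2
Formula: SPL = Lw + 10 * log10(4 / R)
Compute 4 / R = 4 / 119.9 = 0.033361
Compute 10 * log10(0.033361) = -14.7676
SPL = 119.0 + (-14.7676) = 104.23

104.23 dB


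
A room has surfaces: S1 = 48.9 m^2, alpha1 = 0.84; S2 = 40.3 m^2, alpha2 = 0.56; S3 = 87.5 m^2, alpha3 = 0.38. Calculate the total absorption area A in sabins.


Given surfaces:
  Surface 1: 48.9 * 0.84 = 41.076
  Surface 2: 40.3 * 0.56 = 22.568
  Surface 3: 87.5 * 0.38 = 33.25
Formula: A = sum(Si * alpha_i)
A = 41.076 + 22.568 + 33.25
A = 96.89

96.89 sabins


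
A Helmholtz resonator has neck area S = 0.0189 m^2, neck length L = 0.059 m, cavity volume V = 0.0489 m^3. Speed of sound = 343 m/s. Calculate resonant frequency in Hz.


Given values:
  S = 0.0189 m^2, L = 0.059 m, V = 0.0489 m^3, c = 343 m/s
Formula: f = (c / (2*pi)) * sqrt(S / (V * L))
Compute V * L = 0.0489 * 0.059 = 0.0028851
Compute S / (V * L) = 0.0189 / 0.0028851 = 6.5509
Compute sqrt(6.5509) = 2.559473
Compute c / (2*pi) = 343 / 6.283185 = 54.590148
f = 54.590148 * 2.559473 = 139.72

139.72 Hz


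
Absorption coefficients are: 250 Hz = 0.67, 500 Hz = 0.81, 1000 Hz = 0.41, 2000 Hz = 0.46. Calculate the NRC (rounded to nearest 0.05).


Given values:
  a_250 = 0.67, a_500 = 0.81
  a_1000 = 0.41, a_2000 = 0.46
Formula: NRC = (a250 + a500 + a1000 + a2000) / 4
Sum = 0.67 + 0.81 + 0.41 + 0.46 = 2.35
NRC = 2.35 / 4 = 0.5875
Rounded to nearest 0.05: 0.6

0.6


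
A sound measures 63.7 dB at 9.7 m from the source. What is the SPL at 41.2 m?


Given values:
  SPL1 = 63.7 dB, r1 = 9.7 m, r2 = 41.2 m
Formula: SPL2 = SPL1 - 20 * log10(r2 / r1)
Compute ratio: r2 / r1 = 41.2 / 9.7 = 4.2474
Compute log10: log10(4.2474) = 0.628123
Compute drop: 20 * 0.628123 = 12.5625
SPL2 = 63.7 - 12.5625 = 51.14

51.14 dB


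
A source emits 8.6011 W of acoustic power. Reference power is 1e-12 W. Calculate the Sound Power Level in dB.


Given values:
  W = 8.6011 W
  W_ref = 1e-12 W
Formula: SWL = 10 * log10(W / W_ref)
Compute ratio: W / W_ref = 8601100000000
Compute log10: log10(8601100000000) = 12.934554
Multiply: SWL = 10 * 12.934554 = 129.35

129.35 dB


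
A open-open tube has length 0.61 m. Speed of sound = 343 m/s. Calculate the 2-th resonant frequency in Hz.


Given values:
  Tube type: open-open, L = 0.61 m, c = 343 m/s, n = 2
Formula: f_n = n * c / (2 * L)
Compute 2 * L = 2 * 0.61 = 1.22
f = 2 * 343 / 1.22
f = 562.3

562.3 Hz


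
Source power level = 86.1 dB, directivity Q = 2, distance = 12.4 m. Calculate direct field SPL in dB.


Given values:
  Lw = 86.1 dB, Q = 2, r = 12.4 m
Formula: SPL = Lw + 10 * log10(Q / (4 * pi * r^2))
Compute 4 * pi * r^2 = 4 * pi * 12.4^2 = 1932.2051
Compute Q / denom = 2 / 1932.2051 = 0.00103509
Compute 10 * log10(0.00103509) = -29.8502
SPL = 86.1 + (-29.8502) = 56.25

56.25 dB


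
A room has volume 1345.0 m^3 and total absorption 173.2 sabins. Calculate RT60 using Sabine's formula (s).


Given values:
  V = 1345.0 m^3
  A = 173.2 sabins
Formula: RT60 = 0.161 * V / A
Numerator: 0.161 * 1345.0 = 216.545
RT60 = 216.545 / 173.2 = 1.25

1.25 s


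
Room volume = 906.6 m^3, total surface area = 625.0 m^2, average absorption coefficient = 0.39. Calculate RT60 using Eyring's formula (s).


Given values:
  V = 906.6 m^3, S = 625.0 m^2, alpha = 0.39
Formula: RT60 = 0.161 * V / (-S * ln(1 - alpha))
Compute ln(1 - 0.39) = ln(0.61) = -0.494296
Denominator: -625.0 * -0.494296 = 308.935
Numerator: 0.161 * 906.6 = 145.9626
RT60 = 145.9626 / 308.935 = 0.472

0.472 s


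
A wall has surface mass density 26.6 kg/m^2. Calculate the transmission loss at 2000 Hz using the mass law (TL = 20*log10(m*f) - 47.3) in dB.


Given values:
  m = 26.6 kg/m^2, f = 2000 Hz
Formula: TL = 20 * log10(m * f) - 47.3
Compute m * f = 26.6 * 2000 = 53200.0
Compute log10(53200.0) = 4.725912
Compute 20 * 4.725912 = 94.5182
TL = 94.5182 - 47.3 = 47.22

47.22 dB


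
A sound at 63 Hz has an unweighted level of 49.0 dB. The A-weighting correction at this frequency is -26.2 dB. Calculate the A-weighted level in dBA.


Given values:
  SPL = 49.0 dB
  A-weighting at 63 Hz = -26.2 dB
Formula: L_A = SPL + A_weight
L_A = 49.0 + (-26.2)
L_A = 22.8

22.8 dBA


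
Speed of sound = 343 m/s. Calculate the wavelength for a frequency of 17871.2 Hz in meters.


Given values:
  c = 343 m/s, f = 17871.2 Hz
Formula: lambda = c / f
lambda = 343 / 17871.2
lambda = 0.0192

0.0192 m


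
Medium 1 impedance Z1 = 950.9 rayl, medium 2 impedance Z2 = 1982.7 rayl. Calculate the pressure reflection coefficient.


Given values:
  Z1 = 950.9 rayl, Z2 = 1982.7 rayl
Formula: R = (Z2 - Z1) / (Z2 + Z1)
Numerator: Z2 - Z1 = 1982.7 - 950.9 = 1031.8
Denominator: Z2 + Z1 = 1982.7 + 950.9 = 2933.6
R = 1031.8 / 2933.6 = 0.3517

0.3517


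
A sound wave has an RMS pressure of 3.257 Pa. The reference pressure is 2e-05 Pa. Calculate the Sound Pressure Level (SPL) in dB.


Given values:
  p = 3.257 Pa
  p_ref = 2e-05 Pa
Formula: SPL = 20 * log10(p / p_ref)
Compute ratio: p / p_ref = 3.257 / 2e-05 = 162850
Compute log10: log10(162850) = 5.211788
Multiply: SPL = 20 * 5.211788 = 104.24

104.24 dB


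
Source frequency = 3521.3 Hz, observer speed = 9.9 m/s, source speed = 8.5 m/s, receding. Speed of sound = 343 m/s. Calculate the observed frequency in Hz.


Given values:
  f_s = 3521.3 Hz, v_o = 9.9 m/s, v_s = 8.5 m/s
  Direction: receding
Formula: f_o = f_s * (c - v_o) / (c + v_s)
Numerator: c - v_o = 343 - 9.9 = 333.1
Denominator: c + v_s = 343 + 8.5 = 351.5
f_o = 3521.3 * 333.1 / 351.5 = 3336.97

3336.97 Hz


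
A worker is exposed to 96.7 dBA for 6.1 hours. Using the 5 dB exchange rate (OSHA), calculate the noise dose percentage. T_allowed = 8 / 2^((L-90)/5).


Given values:
  L = 96.7 dBA, T = 6.1 hours
Formula: T_allowed = 8 / 2^((L - 90) / 5)
Compute exponent: (96.7 - 90) / 5 = 1.34
Compute 2^(1.34) = 2.531513
T_allowed = 8 / 2.531513 = 3.160165 hours
Dose = (T / T_allowed) * 100
Dose = (6.1 / 3.160165) * 100 = 193.03

193.03 %


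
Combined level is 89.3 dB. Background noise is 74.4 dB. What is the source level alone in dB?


Given values:
  L_total = 89.3 dB, L_bg = 74.4 dB
Formula: L_source = 10 * log10(10^(L_total/10) - 10^(L_bg/10))
Convert to linear:
  10^(89.3/10) = 851138038.2024
  10^(74.4/10) = 27542287.0334
Difference: 851138038.2024 - 27542287.0334 = 823595751.169
L_source = 10 * log10(823595751.169) = 89.16

89.16 dB


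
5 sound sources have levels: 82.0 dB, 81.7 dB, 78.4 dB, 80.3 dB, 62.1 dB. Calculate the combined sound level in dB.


Formula: L_total = 10 * log10( sum(10^(Li/10)) )
  Source 1: 10^(82.0/10) = 158489319.2461
  Source 2: 10^(81.7/10) = 147910838.8168
  Source 3: 10^(78.4/10) = 69183097.0919
  Source 4: 10^(80.3/10) = 107151930.5238
  Source 5: 10^(62.1/10) = 1621810.0974
Sum of linear values = 484356995.776
L_total = 10 * log10(484356995.776) = 86.85

86.85 dB


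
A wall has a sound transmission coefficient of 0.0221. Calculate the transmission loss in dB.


Given values:
  tau = 0.0221
Formula: TL = 10 * log10(1 / tau)
Compute 1 / tau = 1 / 0.0221 = 45.2489
Compute log10(45.2489) = 1.655608
TL = 10 * 1.655608 = 16.56

16.56 dB


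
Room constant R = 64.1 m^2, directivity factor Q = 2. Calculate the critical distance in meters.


Given values:
  R = 64.1 m^2, Q = 2
Formula: d_c = 0.141 * sqrt(Q * R)
Compute Q * R = 2 * 64.1 = 128.2
Compute sqrt(128.2) = 11.3225
d_c = 0.141 * 11.3225 = 1.596

1.596 m


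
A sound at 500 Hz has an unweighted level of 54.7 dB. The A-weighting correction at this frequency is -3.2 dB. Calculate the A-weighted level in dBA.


Given values:
  SPL = 54.7 dB
  A-weighting at 500 Hz = -3.2 dB
Formula: L_A = SPL + A_weight
L_A = 54.7 + (-3.2)
L_A = 51.5

51.5 dBA


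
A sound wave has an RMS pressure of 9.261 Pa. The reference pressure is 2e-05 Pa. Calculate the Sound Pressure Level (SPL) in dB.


Given values:
  p = 9.261 Pa
  p_ref = 2e-05 Pa
Formula: SPL = 20 * log10(p / p_ref)
Compute ratio: p / p_ref = 9.261 / 2e-05 = 463050
Compute log10: log10(463050) = 5.665628
Multiply: SPL = 20 * 5.665628 = 113.31

113.31 dB


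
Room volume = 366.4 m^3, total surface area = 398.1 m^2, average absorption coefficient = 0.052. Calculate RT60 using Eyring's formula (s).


Given values:
  V = 366.4 m^3, S = 398.1 m^2, alpha = 0.052
Formula: RT60 = 0.161 * V / (-S * ln(1 - alpha))
Compute ln(1 - 0.052) = ln(0.948) = -0.053401
Denominator: -398.1 * -0.053401 = 21.2589
Numerator: 0.161 * 366.4 = 58.9904
RT60 = 58.9904 / 21.2589 = 2.775

2.775 s


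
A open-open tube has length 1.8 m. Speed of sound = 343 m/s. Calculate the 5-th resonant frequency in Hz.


Given values:
  Tube type: open-open, L = 1.8 m, c = 343 m/s, n = 5
Formula: f_n = n * c / (2 * L)
Compute 2 * L = 2 * 1.8 = 3.6
f = 5 * 343 / 3.6
f = 476.39

476.39 Hz


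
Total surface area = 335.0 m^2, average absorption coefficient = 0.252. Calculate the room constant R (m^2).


Given values:
  S = 335.0 m^2, alpha = 0.252
Formula: R = S * alpha / (1 - alpha)
Numerator: 335.0 * 0.252 = 84.42
Denominator: 1 - 0.252 = 0.748
R = 84.42 / 0.748 = 112.86

112.86 m^2


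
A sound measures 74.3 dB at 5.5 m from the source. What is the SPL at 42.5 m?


Given values:
  SPL1 = 74.3 dB, r1 = 5.5 m, r2 = 42.5 m
Formula: SPL2 = SPL1 - 20 * log10(r2 / r1)
Compute ratio: r2 / r1 = 42.5 / 5.5 = 7.7273
Compute log10: log10(7.7273) = 0.888028
Compute drop: 20 * 0.888028 = 17.7606
SPL2 = 74.3 - 17.7606 = 56.54

56.54 dB


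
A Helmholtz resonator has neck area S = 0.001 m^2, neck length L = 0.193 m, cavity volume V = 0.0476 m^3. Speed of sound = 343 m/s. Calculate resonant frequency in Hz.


Given values:
  S = 0.001 m^2, L = 0.193 m, V = 0.0476 m^3, c = 343 m/s
Formula: f = (c / (2*pi)) * sqrt(S / (V * L))
Compute V * L = 0.0476 * 0.193 = 0.0091868
Compute S / (V * L) = 0.001 / 0.0091868 = 0.1089
Compute sqrt(0.1089) = 0.33
Compute c / (2*pi) = 343 / 6.283185 = 54.590148
f = 54.590148 * 0.33 = 18.01

18.01 Hz


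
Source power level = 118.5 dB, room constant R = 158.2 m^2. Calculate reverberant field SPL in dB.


Given values:
  Lw = 118.5 dB, R = 158.2 m^2
Formula: SPL = Lw + 10 * log10(4 / R)
Compute 4 / R = 4 / 158.2 = 0.025284
Compute 10 * log10(0.025284) = -15.9715
SPL = 118.5 + (-15.9715) = 102.53

102.53 dB


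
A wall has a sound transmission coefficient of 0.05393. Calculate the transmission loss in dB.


Given values:
  tau = 0.05393
Formula: TL = 10 * log10(1 / tau)
Compute 1 / tau = 1 / 0.05393 = 18.5426
Compute log10(18.5426) = 1.268171
TL = 10 * 1.268171 = 12.68

12.68 dB


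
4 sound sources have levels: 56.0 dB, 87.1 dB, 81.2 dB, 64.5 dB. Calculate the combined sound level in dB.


Formula: L_total = 10 * log10( sum(10^(Li/10)) )
  Source 1: 10^(56.0/10) = 398107.1706
  Source 2: 10^(87.1/10) = 512861383.9914
  Source 3: 10^(81.2/10) = 131825673.8556
  Source 4: 10^(64.5/10) = 2818382.9313
Sum of linear values = 647903547.9489
L_total = 10 * log10(647903547.9489) = 88.12

88.12 dB


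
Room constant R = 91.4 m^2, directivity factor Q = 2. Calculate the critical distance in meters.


Given values:
  R = 91.4 m^2, Q = 2
Formula: d_c = 0.141 * sqrt(Q * R)
Compute Q * R = 2 * 91.4 = 182.8
Compute sqrt(182.8) = 13.5204
d_c = 0.141 * 13.5204 = 1.906

1.906 m


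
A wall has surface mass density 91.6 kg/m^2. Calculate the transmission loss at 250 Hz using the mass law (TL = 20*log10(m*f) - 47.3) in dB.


Given values:
  m = 91.6 kg/m^2, f = 250 Hz
Formula: TL = 20 * log10(m * f) - 47.3
Compute m * f = 91.6 * 250 = 22900.0
Compute log10(22900.0) = 4.359835
Compute 20 * 4.359835 = 87.1967
TL = 87.1967 - 47.3 = 39.9

39.9 dB


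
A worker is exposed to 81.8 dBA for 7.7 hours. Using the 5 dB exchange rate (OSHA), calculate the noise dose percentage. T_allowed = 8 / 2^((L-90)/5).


Given values:
  L = 81.8 dBA, T = 7.7 hours
Formula: T_allowed = 8 / 2^((L - 90) / 5)
Compute exponent: (81.8 - 90) / 5 = -1.64
Compute 2^(-1.64) = 0.320856
T_allowed = 8 / 0.320856 = 24.933303 hours
Dose = (T / T_allowed) * 100
Dose = (7.7 / 24.933303) * 100 = 30.88

30.88 %


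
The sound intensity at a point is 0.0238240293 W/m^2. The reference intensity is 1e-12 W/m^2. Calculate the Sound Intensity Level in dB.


Given values:
  I = 0.0238240293 W/m^2
  I_ref = 1e-12 W/m^2
Formula: SIL = 10 * log10(I / I_ref)
Compute ratio: I / I_ref = 23824029300
Compute log10: log10(23824029300) = 10.377015
Multiply: SIL = 10 * 10.377015 = 103.77

103.77 dB


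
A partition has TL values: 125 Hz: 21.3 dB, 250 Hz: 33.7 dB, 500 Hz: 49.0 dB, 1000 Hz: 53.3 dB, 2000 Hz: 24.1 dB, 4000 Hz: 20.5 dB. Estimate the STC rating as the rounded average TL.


Given TL values at each frequency:
  125 Hz: 21.3 dB
  250 Hz: 33.7 dB
  500 Hz: 49.0 dB
  1000 Hz: 53.3 dB
  2000 Hz: 24.1 dB
  4000 Hz: 20.5 dB
Formula: STC ~ round(average of TL values)
Sum = 21.3 + 33.7 + 49.0 + 53.3 + 24.1 + 20.5 = 201.9
Average = 201.9 / 6 = 33.65
Rounded: 34

34


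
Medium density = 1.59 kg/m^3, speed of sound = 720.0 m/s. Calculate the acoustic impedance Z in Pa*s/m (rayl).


Given values:
  rho = 1.59 kg/m^3
  c = 720.0 m/s
Formula: Z = rho * c
Z = 1.59 * 720.0
Z = 1144.8

1144.8 rayl


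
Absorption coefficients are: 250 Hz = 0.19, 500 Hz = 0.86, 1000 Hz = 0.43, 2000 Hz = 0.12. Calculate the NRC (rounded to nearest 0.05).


Given values:
  a_250 = 0.19, a_500 = 0.86
  a_1000 = 0.43, a_2000 = 0.12
Formula: NRC = (a250 + a500 + a1000 + a2000) / 4
Sum = 0.19 + 0.86 + 0.43 + 0.12 = 1.6
NRC = 1.6 / 4 = 0.4
Rounded to nearest 0.05: 0.4

0.4


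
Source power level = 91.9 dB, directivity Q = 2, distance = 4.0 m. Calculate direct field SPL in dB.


Given values:
  Lw = 91.9 dB, Q = 2, r = 4.0 m
Formula: SPL = Lw + 10 * log10(Q / (4 * pi * r^2))
Compute 4 * pi * r^2 = 4 * pi * 4.0^2 = 201.0619
Compute Q / denom = 2 / 201.0619 = 0.00994719
Compute 10 * log10(0.00994719) = -20.023
SPL = 91.9 + (-20.023) = 71.88

71.88 dB


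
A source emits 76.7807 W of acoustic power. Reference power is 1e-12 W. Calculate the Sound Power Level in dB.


Given values:
  W = 76.7807 W
  W_ref = 1e-12 W
Formula: SWL = 10 * log10(W / W_ref)
Compute ratio: W / W_ref = 76780700000000
Compute log10: log10(76780700000000) = 13.885252
Multiply: SWL = 10 * 13.885252 = 138.85

138.85 dB


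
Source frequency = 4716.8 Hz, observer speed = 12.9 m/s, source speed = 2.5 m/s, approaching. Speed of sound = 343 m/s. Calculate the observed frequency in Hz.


Given values:
  f_s = 4716.8 Hz, v_o = 12.9 m/s, v_s = 2.5 m/s
  Direction: approaching
Formula: f_o = f_s * (c + v_o) / (c - v_s)
Numerator: c + v_o = 343 + 12.9 = 355.9
Denominator: c - v_s = 343 - 2.5 = 340.5
f_o = 4716.8 * 355.9 / 340.5 = 4930.13

4930.13 Hz


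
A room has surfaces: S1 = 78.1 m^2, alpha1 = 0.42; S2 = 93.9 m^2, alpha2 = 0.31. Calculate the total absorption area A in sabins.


Given surfaces:
  Surface 1: 78.1 * 0.42 = 32.802
  Surface 2: 93.9 * 0.31 = 29.109
Formula: A = sum(Si * alpha_i)
A = 32.802 + 29.109
A = 61.91

61.91 sabins


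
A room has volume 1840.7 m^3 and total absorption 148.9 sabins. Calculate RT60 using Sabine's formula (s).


Given values:
  V = 1840.7 m^3
  A = 148.9 sabins
Formula: RT60 = 0.161 * V / A
Numerator: 0.161 * 1840.7 = 296.3527
RT60 = 296.3527 / 148.9 = 1.99

1.99 s


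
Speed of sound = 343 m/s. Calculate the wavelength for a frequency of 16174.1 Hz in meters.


Given values:
  c = 343 m/s, f = 16174.1 Hz
Formula: lambda = c / f
lambda = 343 / 16174.1
lambda = 0.0212

0.0212 m


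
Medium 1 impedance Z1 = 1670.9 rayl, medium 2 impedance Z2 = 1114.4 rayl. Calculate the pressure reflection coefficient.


Given values:
  Z1 = 1670.9 rayl, Z2 = 1114.4 rayl
Formula: R = (Z2 - Z1) / (Z2 + Z1)
Numerator: Z2 - Z1 = 1114.4 - 1670.9 = -556.5
Denominator: Z2 + Z1 = 1114.4 + 1670.9 = 2785.3
R = -556.5 / 2785.3 = -0.1998

-0.1998


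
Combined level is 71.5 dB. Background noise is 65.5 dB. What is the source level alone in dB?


Given values:
  L_total = 71.5 dB, L_bg = 65.5 dB
Formula: L_source = 10 * log10(10^(L_total/10) - 10^(L_bg/10))
Convert to linear:
  10^(71.5/10) = 14125375.4462
  10^(65.5/10) = 3548133.8923
Difference: 14125375.4462 - 3548133.8923 = 10577241.5539
L_source = 10 * log10(10577241.5539) = 70.24

70.24 dB


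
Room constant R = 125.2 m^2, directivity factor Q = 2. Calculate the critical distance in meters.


Given values:
  R = 125.2 m^2, Q = 2
Formula: d_c = 0.141 * sqrt(Q * R)
Compute Q * R = 2 * 125.2 = 250.4
Compute sqrt(250.4) = 15.824
d_c = 0.141 * 15.824 = 2.231

2.231 m


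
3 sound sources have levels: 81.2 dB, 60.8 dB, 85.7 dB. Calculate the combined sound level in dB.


Formula: L_total = 10 * log10( sum(10^(Li/10)) )
  Source 1: 10^(81.2/10) = 131825673.8556
  Source 2: 10^(60.8/10) = 1202264.4346
  Source 3: 10^(85.7/10) = 371535229.0972
Sum of linear values = 504563167.3874
L_total = 10 * log10(504563167.3874) = 87.03

87.03 dB


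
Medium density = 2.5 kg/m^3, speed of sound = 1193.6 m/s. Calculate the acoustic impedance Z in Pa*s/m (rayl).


Given values:
  rho = 2.5 kg/m^3
  c = 1193.6 m/s
Formula: Z = rho * c
Z = 2.5 * 1193.6
Z = 2984.0

2984.0 rayl


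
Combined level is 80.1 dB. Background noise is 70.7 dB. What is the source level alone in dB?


Given values:
  L_total = 80.1 dB, L_bg = 70.7 dB
Formula: L_source = 10 * log10(10^(L_total/10) - 10^(L_bg/10))
Convert to linear:
  10^(80.1/10) = 102329299.2281
  10^(70.7/10) = 11748975.5494
Difference: 102329299.2281 - 11748975.5494 = 90580323.6787
L_source = 10 * log10(90580323.6787) = 79.57

79.57 dB


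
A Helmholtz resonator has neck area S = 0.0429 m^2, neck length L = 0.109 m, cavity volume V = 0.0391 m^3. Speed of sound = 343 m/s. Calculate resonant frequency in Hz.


Given values:
  S = 0.0429 m^2, L = 0.109 m, V = 0.0391 m^3, c = 343 m/s
Formula: f = (c / (2*pi)) * sqrt(S / (V * L))
Compute V * L = 0.0391 * 0.109 = 0.0042619
Compute S / (V * L) = 0.0429 / 0.0042619 = 10.0659
Compute sqrt(10.0659) = 3.17268
Compute c / (2*pi) = 343 / 6.283185 = 54.590148
f = 54.590148 * 3.17268 = 173.2

173.2 Hz


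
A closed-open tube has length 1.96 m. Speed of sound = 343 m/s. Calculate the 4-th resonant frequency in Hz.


Given values:
  Tube type: closed-open, L = 1.96 m, c = 343 m/s, n = 4
Formula: f_n = (2n - 1) * c / (4 * L)
Compute 2n - 1 = 2*4 - 1 = 7
Compute 4 * L = 4 * 1.96 = 7.84
f = 7 * 343 / 7.84
f = 306.25

306.25 Hz


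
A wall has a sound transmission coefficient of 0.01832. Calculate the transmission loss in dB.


Given values:
  tau = 0.01832
Formula: TL = 10 * log10(1 / tau)
Compute 1 / tau = 1 / 0.01832 = 54.5852
Compute log10(54.5852) = 1.737075
TL = 10 * 1.737075 = 17.37

17.37 dB


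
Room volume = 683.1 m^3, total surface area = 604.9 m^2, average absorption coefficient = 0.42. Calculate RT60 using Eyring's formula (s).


Given values:
  V = 683.1 m^3, S = 604.9 m^2, alpha = 0.42
Formula: RT60 = 0.161 * V / (-S * ln(1 - alpha))
Compute ln(1 - 0.42) = ln(0.58) = -0.544727
Denominator: -604.9 * -0.544727 = 329.5054
Numerator: 0.161 * 683.1 = 109.9791
RT60 = 109.9791 / 329.5054 = 0.334

0.334 s


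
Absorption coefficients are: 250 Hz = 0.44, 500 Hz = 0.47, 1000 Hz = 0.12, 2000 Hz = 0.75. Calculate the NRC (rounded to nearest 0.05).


Given values:
  a_250 = 0.44, a_500 = 0.47
  a_1000 = 0.12, a_2000 = 0.75
Formula: NRC = (a250 + a500 + a1000 + a2000) / 4
Sum = 0.44 + 0.47 + 0.12 + 0.75 = 1.78
NRC = 1.78 / 4 = 0.445
Rounded to nearest 0.05: 0.45

0.45


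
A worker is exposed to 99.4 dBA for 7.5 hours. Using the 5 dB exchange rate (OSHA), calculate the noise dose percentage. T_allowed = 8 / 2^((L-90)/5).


Given values:
  L = 99.4 dBA, T = 7.5 hours
Formula: T_allowed = 8 / 2^((L - 90) / 5)
Compute exponent: (99.4 - 90) / 5 = 1.88
Compute 2^(1.88) = 3.680751
T_allowed = 8 / 3.680751 = 2.173469 hours
Dose = (T / T_allowed) * 100
Dose = (7.5 / 2.173469) * 100 = 345.07

345.07 %


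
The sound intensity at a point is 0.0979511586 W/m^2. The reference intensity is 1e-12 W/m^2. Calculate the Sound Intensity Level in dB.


Given values:
  I = 0.0979511586 W/m^2
  I_ref = 1e-12 W/m^2
Formula: SIL = 10 * log10(I / I_ref)
Compute ratio: I / I_ref = 97951158600
Compute log10: log10(97951158600) = 10.99101
Multiply: SIL = 10 * 10.99101 = 109.91

109.91 dB


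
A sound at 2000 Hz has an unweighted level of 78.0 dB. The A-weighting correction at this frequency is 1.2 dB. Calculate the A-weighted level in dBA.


Given values:
  SPL = 78.0 dB
  A-weighting at 2000 Hz = 1.2 dB
Formula: L_A = SPL + A_weight
L_A = 78.0 + (1.2)
L_A = 79.2

79.2 dBA


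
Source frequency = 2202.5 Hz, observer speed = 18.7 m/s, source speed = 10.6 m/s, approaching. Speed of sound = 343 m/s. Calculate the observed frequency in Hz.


Given values:
  f_s = 2202.5 Hz, v_o = 18.7 m/s, v_s = 10.6 m/s
  Direction: approaching
Formula: f_o = f_s * (c + v_o) / (c - v_s)
Numerator: c + v_o = 343 + 18.7 = 361.7
Denominator: c - v_s = 343 - 10.6 = 332.4
f_o = 2202.5 * 361.7 / 332.4 = 2396.64

2396.64 Hz


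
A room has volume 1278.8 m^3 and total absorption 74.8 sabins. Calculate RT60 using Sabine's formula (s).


Given values:
  V = 1278.8 m^3
  A = 74.8 sabins
Formula: RT60 = 0.161 * V / A
Numerator: 0.161 * 1278.8 = 205.8868
RT60 = 205.8868 / 74.8 = 2.752

2.752 s


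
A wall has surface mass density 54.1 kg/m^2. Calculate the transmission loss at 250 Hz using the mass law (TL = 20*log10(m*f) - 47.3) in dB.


Given values:
  m = 54.1 kg/m^2, f = 250 Hz
Formula: TL = 20 * log10(m * f) - 47.3
Compute m * f = 54.1 * 250 = 13525.0
Compute log10(13525.0) = 4.131137
Compute 20 * 4.131137 = 82.6227
TL = 82.6227 - 47.3 = 35.32

35.32 dB


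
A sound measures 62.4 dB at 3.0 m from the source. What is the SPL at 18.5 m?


Given values:
  SPL1 = 62.4 dB, r1 = 3.0 m, r2 = 18.5 m
Formula: SPL2 = SPL1 - 20 * log10(r2 / r1)
Compute ratio: r2 / r1 = 18.5 / 3.0 = 6.1667
Compute log10: log10(6.1667) = 0.790053
Compute drop: 20 * 0.790053 = 15.8011
SPL2 = 62.4 - 15.8011 = 46.6

46.6 dB


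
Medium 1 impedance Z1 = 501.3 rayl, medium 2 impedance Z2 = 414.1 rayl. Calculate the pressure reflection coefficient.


Given values:
  Z1 = 501.3 rayl, Z2 = 414.1 rayl
Formula: R = (Z2 - Z1) / (Z2 + Z1)
Numerator: Z2 - Z1 = 414.1 - 501.3 = -87.2
Denominator: Z2 + Z1 = 414.1 + 501.3 = 915.4
R = -87.2 / 915.4 = -0.0953

-0.0953


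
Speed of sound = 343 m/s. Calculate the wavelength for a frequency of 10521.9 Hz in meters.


Given values:
  c = 343 m/s, f = 10521.9 Hz
Formula: lambda = c / f
lambda = 343 / 10521.9
lambda = 0.0326

0.0326 m


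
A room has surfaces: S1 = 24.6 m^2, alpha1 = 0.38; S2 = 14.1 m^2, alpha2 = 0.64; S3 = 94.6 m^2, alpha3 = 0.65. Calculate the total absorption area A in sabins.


Given surfaces:
  Surface 1: 24.6 * 0.38 = 9.348
  Surface 2: 14.1 * 0.64 = 9.024
  Surface 3: 94.6 * 0.65 = 61.49
Formula: A = sum(Si * alpha_i)
A = 9.348 + 9.024 + 61.49
A = 79.86

79.86 sabins


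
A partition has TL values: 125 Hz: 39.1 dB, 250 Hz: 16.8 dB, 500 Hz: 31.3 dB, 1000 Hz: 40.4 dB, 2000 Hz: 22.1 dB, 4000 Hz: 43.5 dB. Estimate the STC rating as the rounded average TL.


Given TL values at each frequency:
  125 Hz: 39.1 dB
  250 Hz: 16.8 dB
  500 Hz: 31.3 dB
  1000 Hz: 40.4 dB
  2000 Hz: 22.1 dB
  4000 Hz: 43.5 dB
Formula: STC ~ round(average of TL values)
Sum = 39.1 + 16.8 + 31.3 + 40.4 + 22.1 + 43.5 = 193.2
Average = 193.2 / 6 = 32.2
Rounded: 32

32


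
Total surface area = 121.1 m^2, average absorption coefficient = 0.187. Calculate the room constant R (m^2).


Given values:
  S = 121.1 m^2, alpha = 0.187
Formula: R = S * alpha / (1 - alpha)
Numerator: 121.1 * 0.187 = 22.6457
Denominator: 1 - 0.187 = 0.813
R = 22.6457 / 0.813 = 27.85

27.85 m^2


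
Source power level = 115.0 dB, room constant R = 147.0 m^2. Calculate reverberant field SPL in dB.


Given values:
  Lw = 115.0 dB, R = 147.0 m^2
Formula: SPL = Lw + 10 * log10(4 / R)
Compute 4 / R = 4 / 147.0 = 0.027211
Compute 10 * log10(0.027211) = -15.6526
SPL = 115.0 + (-15.6526) = 99.35

99.35 dB


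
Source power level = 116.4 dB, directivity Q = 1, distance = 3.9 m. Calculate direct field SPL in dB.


Given values:
  Lw = 116.4 dB, Q = 1, r = 3.9 m
Formula: SPL = Lw + 10 * log10(Q / (4 * pi * r^2))
Compute 4 * pi * r^2 = 4 * pi * 3.9^2 = 191.1345
Compute Q / denom = 1 / 191.1345 = 0.00523192
Compute 10 * log10(0.00523192) = -22.8134
SPL = 116.4 + (-22.8134) = 93.59

93.59 dB


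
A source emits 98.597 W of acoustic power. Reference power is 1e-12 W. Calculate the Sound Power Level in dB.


Given values:
  W = 98.597 W
  W_ref = 1e-12 W
Formula: SWL = 10 * log10(W / W_ref)
Compute ratio: W / W_ref = 98597000000000
Compute log10: log10(98597000000000) = 13.993864
Multiply: SWL = 10 * 13.993864 = 139.94

139.94 dB


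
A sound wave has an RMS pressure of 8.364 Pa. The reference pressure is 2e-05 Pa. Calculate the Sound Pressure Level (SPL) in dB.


Given values:
  p = 8.364 Pa
  p_ref = 2e-05 Pa
Formula: SPL = 20 * log10(p / p_ref)
Compute ratio: p / p_ref = 8.364 / 2e-05 = 418200
Compute log10: log10(418200) = 5.621384
Multiply: SPL = 20 * 5.621384 = 112.43

112.43 dB


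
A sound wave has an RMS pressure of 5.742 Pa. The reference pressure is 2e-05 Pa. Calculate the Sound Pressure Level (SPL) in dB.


Given values:
  p = 5.742 Pa
  p_ref = 2e-05 Pa
Formula: SPL = 20 * log10(p / p_ref)
Compute ratio: p / p_ref = 5.742 / 2e-05 = 287100
Compute log10: log10(287100) = 5.458033
Multiply: SPL = 20 * 5.458033 = 109.16

109.16 dB


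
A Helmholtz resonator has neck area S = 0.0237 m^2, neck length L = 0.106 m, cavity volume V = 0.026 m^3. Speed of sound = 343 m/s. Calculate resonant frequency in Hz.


Given values:
  S = 0.0237 m^2, L = 0.106 m, V = 0.026 m^3, c = 343 m/s
Formula: f = (c / (2*pi)) * sqrt(S / (V * L))
Compute V * L = 0.026 * 0.106 = 0.002756
Compute S / (V * L) = 0.0237 / 0.002756 = 8.5994
Compute sqrt(8.5994) = 2.932473
Compute c / (2*pi) = 343 / 6.283185 = 54.590148
f = 54.590148 * 2.932473 = 160.08

160.08 Hz


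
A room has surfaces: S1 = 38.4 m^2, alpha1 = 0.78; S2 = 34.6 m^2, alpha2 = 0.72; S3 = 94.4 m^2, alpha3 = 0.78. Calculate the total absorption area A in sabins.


Given surfaces:
  Surface 1: 38.4 * 0.78 = 29.952
  Surface 2: 34.6 * 0.72 = 24.912
  Surface 3: 94.4 * 0.78 = 73.632
Formula: A = sum(Si * alpha_i)
A = 29.952 + 24.912 + 73.632
A = 128.5

128.5 sabins


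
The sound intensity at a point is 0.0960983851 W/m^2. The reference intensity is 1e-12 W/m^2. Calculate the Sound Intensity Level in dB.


Given values:
  I = 0.0960983851 W/m^2
  I_ref = 1e-12 W/m^2
Formula: SIL = 10 * log10(I / I_ref)
Compute ratio: I / I_ref = 96098385100
Compute log10: log10(96098385100) = 10.982716
Multiply: SIL = 10 * 10.982716 = 109.83

109.83 dB


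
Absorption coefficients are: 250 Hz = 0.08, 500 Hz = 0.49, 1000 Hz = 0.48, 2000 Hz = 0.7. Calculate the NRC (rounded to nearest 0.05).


Given values:
  a_250 = 0.08, a_500 = 0.49
  a_1000 = 0.48, a_2000 = 0.7
Formula: NRC = (a250 + a500 + a1000 + a2000) / 4
Sum = 0.08 + 0.49 + 0.48 + 0.7 = 1.75
NRC = 1.75 / 4 = 0.4375
Rounded to nearest 0.05: 0.45

0.45


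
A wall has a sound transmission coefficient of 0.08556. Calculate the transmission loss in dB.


Given values:
  tau = 0.08556
Formula: TL = 10 * log10(1 / tau)
Compute 1 / tau = 1 / 0.08556 = 11.6877
Compute log10(11.6877) = 1.067729
TL = 10 * 1.067729 = 10.68

10.68 dB


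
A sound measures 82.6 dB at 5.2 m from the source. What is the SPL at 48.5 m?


Given values:
  SPL1 = 82.6 dB, r1 = 5.2 m, r2 = 48.5 m
Formula: SPL2 = SPL1 - 20 * log10(r2 / r1)
Compute ratio: r2 / r1 = 48.5 / 5.2 = 9.3269
Compute log10: log10(9.3269) = 0.969737
Compute drop: 20 * 0.969737 = 19.3947
SPL2 = 82.6 - 19.3947 = 63.21

63.21 dB


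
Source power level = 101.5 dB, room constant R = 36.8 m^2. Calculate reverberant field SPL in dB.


Given values:
  Lw = 101.5 dB, R = 36.8 m^2
Formula: SPL = Lw + 10 * log10(4 / R)
Compute 4 / R = 4 / 36.8 = 0.108696
Compute 10 * log10(0.108696) = -9.6379
SPL = 101.5 + (-9.6379) = 91.86

91.86 dB


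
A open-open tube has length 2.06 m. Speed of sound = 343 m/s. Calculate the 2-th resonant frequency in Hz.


Given values:
  Tube type: open-open, L = 2.06 m, c = 343 m/s, n = 2
Formula: f_n = n * c / (2 * L)
Compute 2 * L = 2 * 2.06 = 4.12
f = 2 * 343 / 4.12
f = 166.5

166.5 Hz


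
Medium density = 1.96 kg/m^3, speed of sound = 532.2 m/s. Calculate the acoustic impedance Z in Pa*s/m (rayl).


Given values:
  rho = 1.96 kg/m^3
  c = 532.2 m/s
Formula: Z = rho * c
Z = 1.96 * 532.2
Z = 1043.11

1043.11 rayl


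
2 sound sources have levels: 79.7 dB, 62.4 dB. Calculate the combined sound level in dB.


Formula: L_total = 10 * log10( sum(10^(Li/10)) )
  Source 1: 10^(79.7/10) = 93325430.0797
  Source 2: 10^(62.4/10) = 1737800.8287
Sum of linear values = 95063230.9084
L_total = 10 * log10(95063230.9084) = 79.78

79.78 dB


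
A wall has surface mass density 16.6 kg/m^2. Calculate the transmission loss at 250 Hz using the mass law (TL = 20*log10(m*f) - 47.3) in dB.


Given values:
  m = 16.6 kg/m^2, f = 250 Hz
Formula: TL = 20 * log10(m * f) - 47.3
Compute m * f = 16.6 * 250 = 4150.0
Compute log10(4150.0) = 3.618048
Compute 20 * 3.618048 = 72.361
TL = 72.361 - 47.3 = 25.06

25.06 dB


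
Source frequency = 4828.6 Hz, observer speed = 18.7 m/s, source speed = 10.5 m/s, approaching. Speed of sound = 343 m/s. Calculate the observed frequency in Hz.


Given values:
  f_s = 4828.6 Hz, v_o = 18.7 m/s, v_s = 10.5 m/s
  Direction: approaching
Formula: f_o = f_s * (c + v_o) / (c - v_s)
Numerator: c + v_o = 343 + 18.7 = 361.7
Denominator: c - v_s = 343 - 10.5 = 332.5
f_o = 4828.6 * 361.7 / 332.5 = 5252.65

5252.65 Hz


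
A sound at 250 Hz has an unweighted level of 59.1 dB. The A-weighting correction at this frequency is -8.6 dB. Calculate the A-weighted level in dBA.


Given values:
  SPL = 59.1 dB
  A-weighting at 250 Hz = -8.6 dB
Formula: L_A = SPL + A_weight
L_A = 59.1 + (-8.6)
L_A = 50.5

50.5 dBA


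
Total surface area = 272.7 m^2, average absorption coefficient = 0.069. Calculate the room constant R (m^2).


Given values:
  S = 272.7 m^2, alpha = 0.069
Formula: R = S * alpha / (1 - alpha)
Numerator: 272.7 * 0.069 = 18.8163
Denominator: 1 - 0.069 = 0.931
R = 18.8163 / 0.931 = 20.21

20.21 m^2


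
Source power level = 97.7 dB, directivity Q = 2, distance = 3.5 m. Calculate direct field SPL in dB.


Given values:
  Lw = 97.7 dB, Q = 2, r = 3.5 m
Formula: SPL = Lw + 10 * log10(Q / (4 * pi * r^2))
Compute 4 * pi * r^2 = 4 * pi * 3.5^2 = 153.938
Compute Q / denom = 2 / 153.938 = 0.01299224
Compute 10 * log10(0.01299224) = -18.8632
SPL = 97.7 + (-18.8632) = 78.84

78.84 dB


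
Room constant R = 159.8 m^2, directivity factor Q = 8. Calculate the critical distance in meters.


Given values:
  R = 159.8 m^2, Q = 8
Formula: d_c = 0.141 * sqrt(Q * R)
Compute Q * R = 8 * 159.8 = 1278.4
Compute sqrt(1278.4) = 35.7547
d_c = 0.141 * 35.7547 = 5.041

5.041 m


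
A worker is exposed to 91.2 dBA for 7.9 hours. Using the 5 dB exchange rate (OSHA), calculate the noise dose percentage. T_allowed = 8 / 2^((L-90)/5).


Given values:
  L = 91.2 dBA, T = 7.9 hours
Formula: T_allowed = 8 / 2^((L - 90) / 5)
Compute exponent: (91.2 - 90) / 5 = 0.24
Compute 2^(0.24) = 1.180993
T_allowed = 8 / 1.180993 = 6.773961 hours
Dose = (T / T_allowed) * 100
Dose = (7.9 / 6.773961) * 100 = 116.62

116.62 %


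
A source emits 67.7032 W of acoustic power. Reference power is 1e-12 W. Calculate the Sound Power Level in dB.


Given values:
  W = 67.7032 W
  W_ref = 1e-12 W
Formula: SWL = 10 * log10(W / W_ref)
Compute ratio: W / W_ref = 67703200000000
Compute log10: log10(67703200000000) = 13.830609
Multiply: SWL = 10 * 13.830609 = 138.31

138.31 dB


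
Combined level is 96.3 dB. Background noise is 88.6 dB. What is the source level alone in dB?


Given values:
  L_total = 96.3 dB, L_bg = 88.6 dB
Formula: L_source = 10 * log10(10^(L_total/10) - 10^(L_bg/10))
Convert to linear:
  10^(96.3/10) = 4265795188.0159
  10^(88.6/10) = 724435960.075
Difference: 4265795188.0159 - 724435960.075 = 3541359227.9409
L_source = 10 * log10(3541359227.9409) = 95.49

95.49 dB


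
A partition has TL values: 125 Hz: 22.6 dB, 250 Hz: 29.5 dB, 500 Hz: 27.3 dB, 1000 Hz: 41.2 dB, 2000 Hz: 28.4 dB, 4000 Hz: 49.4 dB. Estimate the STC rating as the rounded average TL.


Given TL values at each frequency:
  125 Hz: 22.6 dB
  250 Hz: 29.5 dB
  500 Hz: 27.3 dB
  1000 Hz: 41.2 dB
  2000 Hz: 28.4 dB
  4000 Hz: 49.4 dB
Formula: STC ~ round(average of TL values)
Sum = 22.6 + 29.5 + 27.3 + 41.2 + 28.4 + 49.4 = 198.4
Average = 198.4 / 6 = 33.07
Rounded: 33

33


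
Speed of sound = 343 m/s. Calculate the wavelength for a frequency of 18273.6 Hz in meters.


Given values:
  c = 343 m/s, f = 18273.6 Hz
Formula: lambda = c / f
lambda = 343 / 18273.6
lambda = 0.0188

0.0188 m


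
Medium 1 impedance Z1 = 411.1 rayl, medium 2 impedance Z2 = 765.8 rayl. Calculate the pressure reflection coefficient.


Given values:
  Z1 = 411.1 rayl, Z2 = 765.8 rayl
Formula: R = (Z2 - Z1) / (Z2 + Z1)
Numerator: Z2 - Z1 = 765.8 - 411.1 = 354.7
Denominator: Z2 + Z1 = 765.8 + 411.1 = 1176.9
R = 354.7 / 1176.9 = 0.3014

0.3014


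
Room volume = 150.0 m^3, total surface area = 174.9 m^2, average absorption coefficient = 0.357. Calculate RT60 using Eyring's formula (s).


Given values:
  V = 150.0 m^3, S = 174.9 m^2, alpha = 0.357
Formula: RT60 = 0.161 * V / (-S * ln(1 - alpha))
Compute ln(1 - 0.357) = ln(0.643) = -0.441611
Denominator: -174.9 * -0.441611 = 77.2378
Numerator: 0.161 * 150.0 = 24.15
RT60 = 24.15 / 77.2378 = 0.313

0.313 s


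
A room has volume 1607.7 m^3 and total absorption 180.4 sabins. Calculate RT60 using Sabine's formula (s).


Given values:
  V = 1607.7 m^3
  A = 180.4 sabins
Formula: RT60 = 0.161 * V / A
Numerator: 0.161 * 1607.7 = 258.8397
RT60 = 258.8397 / 180.4 = 1.435

1.435 s


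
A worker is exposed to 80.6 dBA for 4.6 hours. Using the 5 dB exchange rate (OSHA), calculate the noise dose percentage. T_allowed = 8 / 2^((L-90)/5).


Given values:
  L = 80.6 dBA, T = 4.6 hours
Formula: T_allowed = 8 / 2^((L - 90) / 5)
Compute exponent: (80.6 - 90) / 5 = -1.88
Compute 2^(-1.88) = 0.271684
T_allowed = 8 / 0.271684 = 29.445974 hours
Dose = (T / T_allowed) * 100
Dose = (4.6 / 29.445974) * 100 = 15.62

15.62 %


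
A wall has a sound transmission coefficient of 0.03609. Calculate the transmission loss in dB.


Given values:
  tau = 0.03609
Formula: TL = 10 * log10(1 / tau)
Compute 1 / tau = 1 / 0.03609 = 27.7085
Compute log10(27.7085) = 1.442613
TL = 10 * 1.442613 = 14.43

14.43 dB


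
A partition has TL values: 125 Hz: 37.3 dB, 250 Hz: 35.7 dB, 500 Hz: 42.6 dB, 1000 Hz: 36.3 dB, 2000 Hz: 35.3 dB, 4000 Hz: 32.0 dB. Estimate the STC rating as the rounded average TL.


Given TL values at each frequency:
  125 Hz: 37.3 dB
  250 Hz: 35.7 dB
  500 Hz: 42.6 dB
  1000 Hz: 36.3 dB
  2000 Hz: 35.3 dB
  4000 Hz: 32.0 dB
Formula: STC ~ round(average of TL values)
Sum = 37.3 + 35.7 + 42.6 + 36.3 + 35.3 + 32.0 = 219.2
Average = 219.2 / 6 = 36.53
Rounded: 37

37


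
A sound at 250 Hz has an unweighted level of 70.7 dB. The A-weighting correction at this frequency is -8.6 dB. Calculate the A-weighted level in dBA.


Given values:
  SPL = 70.7 dB
  A-weighting at 250 Hz = -8.6 dB
Formula: L_A = SPL + A_weight
L_A = 70.7 + (-8.6)
L_A = 62.1

62.1 dBA


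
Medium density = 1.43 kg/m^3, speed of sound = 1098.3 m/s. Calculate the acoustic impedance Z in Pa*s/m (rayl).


Given values:
  rho = 1.43 kg/m^3
  c = 1098.3 m/s
Formula: Z = rho * c
Z = 1.43 * 1098.3
Z = 1570.57

1570.57 rayl


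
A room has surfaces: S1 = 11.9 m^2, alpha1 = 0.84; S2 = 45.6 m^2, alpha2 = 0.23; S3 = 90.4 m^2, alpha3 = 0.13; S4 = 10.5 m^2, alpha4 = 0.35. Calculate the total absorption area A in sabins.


Given surfaces:
  Surface 1: 11.9 * 0.84 = 9.996
  Surface 2: 45.6 * 0.23 = 10.488
  Surface 3: 90.4 * 0.13 = 11.752
  Surface 4: 10.5 * 0.35 = 3.675
Formula: A = sum(Si * alpha_i)
A = 9.996 + 10.488 + 11.752 + 3.675
A = 35.91

35.91 sabins


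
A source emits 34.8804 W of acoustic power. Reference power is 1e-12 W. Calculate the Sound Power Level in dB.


Given values:
  W = 34.8804 W
  W_ref = 1e-12 W
Formula: SWL = 10 * log10(W / W_ref)
Compute ratio: W / W_ref = 34880400000000
Compute log10: log10(34880400000000) = 13.542581
Multiply: SWL = 10 * 13.542581 = 135.43

135.43 dB


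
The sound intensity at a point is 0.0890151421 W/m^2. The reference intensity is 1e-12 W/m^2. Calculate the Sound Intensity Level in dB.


Given values:
  I = 0.0890151421 W/m^2
  I_ref = 1e-12 W/m^2
Formula: SIL = 10 * log10(I / I_ref)
Compute ratio: I / I_ref = 89015142100
Compute log10: log10(89015142100) = 10.949464
Multiply: SIL = 10 * 10.949464 = 109.49

109.49 dB


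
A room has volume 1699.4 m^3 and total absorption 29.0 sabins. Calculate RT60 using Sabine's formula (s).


Given values:
  V = 1699.4 m^3
  A = 29.0 sabins
Formula: RT60 = 0.161 * V / A
Numerator: 0.161 * 1699.4 = 273.6034
RT60 = 273.6034 / 29.0 = 9.435

9.435 s


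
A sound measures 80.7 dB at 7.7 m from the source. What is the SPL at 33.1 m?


Given values:
  SPL1 = 80.7 dB, r1 = 7.7 m, r2 = 33.1 m
Formula: SPL2 = SPL1 - 20 * log10(r2 / r1)
Compute ratio: r2 / r1 = 33.1 / 7.7 = 4.2987
Compute log10: log10(4.2987) = 0.633337
Compute drop: 20 * 0.633337 = 12.6667
SPL2 = 80.7 - 12.6667 = 68.03

68.03 dB


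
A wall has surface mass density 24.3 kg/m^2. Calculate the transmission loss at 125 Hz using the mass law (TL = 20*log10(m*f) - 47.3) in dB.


Given values:
  m = 24.3 kg/m^2, f = 125 Hz
Formula: TL = 20 * log10(m * f) - 47.3
Compute m * f = 24.3 * 125 = 3037.5
Compute log10(3037.5) = 3.482516
Compute 20 * 3.482516 = 69.6503
TL = 69.6503 - 47.3 = 22.35

22.35 dB


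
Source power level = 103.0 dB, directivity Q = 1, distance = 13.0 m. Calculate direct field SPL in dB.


Given values:
  Lw = 103.0 dB, Q = 1, r = 13.0 m
Formula: SPL = Lw + 10 * log10(Q / (4 * pi * r^2))
Compute 4 * pi * r^2 = 4 * pi * 13.0^2 = 2123.7166
Compute Q / denom = 1 / 2123.7166 = 0.00047087
Compute 10 * log10(0.00047087) = -33.271
SPL = 103.0 + (-33.271) = 69.73

69.73 dB


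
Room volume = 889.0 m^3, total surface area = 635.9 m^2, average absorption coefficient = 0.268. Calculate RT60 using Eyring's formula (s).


Given values:
  V = 889.0 m^3, S = 635.9 m^2, alpha = 0.268
Formula: RT60 = 0.161 * V / (-S * ln(1 - alpha))
Compute ln(1 - 0.268) = ln(0.732) = -0.311975
Denominator: -635.9 * -0.311975 = 198.3849
Numerator: 0.161 * 889.0 = 143.129
RT60 = 143.129 / 198.3849 = 0.721

0.721 s
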